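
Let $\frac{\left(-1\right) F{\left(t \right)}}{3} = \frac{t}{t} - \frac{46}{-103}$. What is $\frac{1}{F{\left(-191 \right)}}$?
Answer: $- \frac{103}{447} \approx -0.23043$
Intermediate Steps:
$F{\left(t \right)} = - \frac{447}{103}$ ($F{\left(t \right)} = - 3 \left(\frac{t}{t} - \frac{46}{-103}\right) = - 3 \left(1 - - \frac{46}{103}\right) = - 3 \left(1 + \frac{46}{103}\right) = \left(-3\right) \frac{149}{103} = - \frac{447}{103}$)
$\frac{1}{F{\left(-191 \right)}} = \frac{1}{- \frac{447}{103}} = - \frac{103}{447}$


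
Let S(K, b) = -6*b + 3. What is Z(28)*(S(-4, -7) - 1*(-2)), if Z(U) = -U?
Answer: -1316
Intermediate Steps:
S(K, b) = 3 - 6*b
Z(28)*(S(-4, -7) - 1*(-2)) = (-1*28)*((3 - 6*(-7)) - 1*(-2)) = -28*((3 + 42) + 2) = -28*(45 + 2) = -28*47 = -1316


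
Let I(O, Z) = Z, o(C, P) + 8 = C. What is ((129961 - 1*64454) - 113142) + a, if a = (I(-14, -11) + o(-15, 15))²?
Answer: -46479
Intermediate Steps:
o(C, P) = -8 + C
a = 1156 (a = (-11 + (-8 - 15))² = (-11 - 23)² = (-34)² = 1156)
((129961 - 1*64454) - 113142) + a = ((129961 - 1*64454) - 113142) + 1156 = ((129961 - 64454) - 113142) + 1156 = (65507 - 113142) + 1156 = -47635 + 1156 = -46479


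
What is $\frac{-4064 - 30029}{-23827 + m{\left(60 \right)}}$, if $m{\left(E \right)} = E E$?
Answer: $\frac{34093}{20227} \approx 1.6855$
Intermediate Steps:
$m{\left(E \right)} = E^{2}$
$\frac{-4064 - 30029}{-23827 + m{\left(60 \right)}} = \frac{-4064 - 30029}{-23827 + 60^{2}} = - \frac{34093}{-23827 + 3600} = - \frac{34093}{-20227} = \left(-34093\right) \left(- \frac{1}{20227}\right) = \frac{34093}{20227}$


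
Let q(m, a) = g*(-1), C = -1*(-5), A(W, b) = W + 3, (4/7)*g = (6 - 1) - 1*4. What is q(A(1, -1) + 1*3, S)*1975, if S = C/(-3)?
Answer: -13825/4 ≈ -3456.3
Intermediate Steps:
g = 7/4 (g = 7*((6 - 1) - 1*4)/4 = 7*(5 - 4)/4 = (7/4)*1 = 7/4 ≈ 1.7500)
A(W, b) = 3 + W
C = 5
S = -5/3 (S = 5/(-3) = 5*(-1/3) = -5/3 ≈ -1.6667)
q(m, a) = -7/4 (q(m, a) = (7/4)*(-1) = -7/4)
q(A(1, -1) + 1*3, S)*1975 = -7/4*1975 = -13825/4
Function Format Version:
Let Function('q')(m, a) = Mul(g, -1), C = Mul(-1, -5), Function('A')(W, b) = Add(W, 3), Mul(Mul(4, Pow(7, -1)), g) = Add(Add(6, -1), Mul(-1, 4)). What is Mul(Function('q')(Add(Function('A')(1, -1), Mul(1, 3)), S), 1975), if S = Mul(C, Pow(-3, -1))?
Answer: Rational(-13825, 4) ≈ -3456.3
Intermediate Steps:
g = Rational(7, 4) (g = Mul(Rational(7, 4), Add(Add(6, -1), Mul(-1, 4))) = Mul(Rational(7, 4), Add(5, -4)) = Mul(Rational(7, 4), 1) = Rational(7, 4) ≈ 1.7500)
Function('A')(W, b) = Add(3, W)
C = 5
S = Rational(-5, 3) (S = Mul(5, Pow(-3, -1)) = Mul(5, Rational(-1, 3)) = Rational(-5, 3) ≈ -1.6667)
Function('q')(m, a) = Rational(-7, 4) (Function('q')(m, a) = Mul(Rational(7, 4), -1) = Rational(-7, 4))
Mul(Function('q')(Add(Function('A')(1, -1), Mul(1, 3)), S), 1975) = Mul(Rational(-7, 4), 1975) = Rational(-13825, 4)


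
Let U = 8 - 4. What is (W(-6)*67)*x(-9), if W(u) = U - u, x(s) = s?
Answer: -6030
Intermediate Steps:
U = 4
W(u) = 4 - u
(W(-6)*67)*x(-9) = ((4 - 1*(-6))*67)*(-9) = ((4 + 6)*67)*(-9) = (10*67)*(-9) = 670*(-9) = -6030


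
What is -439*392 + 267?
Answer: -171821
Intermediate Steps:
-439*392 + 267 = -172088 + 267 = -171821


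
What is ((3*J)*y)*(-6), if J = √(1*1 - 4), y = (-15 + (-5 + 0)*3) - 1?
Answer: 558*I*√3 ≈ 966.48*I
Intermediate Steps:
y = -31 (y = (-15 - 5*3) - 1 = (-15 - 15) - 1 = -30 - 1 = -31)
J = I*√3 (J = √(1 - 4) = √(-3) = I*√3 ≈ 1.732*I)
((3*J)*y)*(-6) = ((3*(I*√3))*(-31))*(-6) = ((3*I*√3)*(-31))*(-6) = -93*I*√3*(-6) = 558*I*√3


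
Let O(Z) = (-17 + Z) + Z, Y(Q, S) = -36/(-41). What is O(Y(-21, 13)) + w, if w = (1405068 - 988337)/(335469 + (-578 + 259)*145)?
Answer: -3992019/289214 ≈ -13.803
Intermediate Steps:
Y(Q, S) = 36/41 (Y(Q, S) = -36*(-1/41) = 36/41)
O(Z) = -17 + 2*Z
w = 416731/289214 (w = 416731/(335469 - 319*145) = 416731/(335469 - 46255) = 416731/289214 ≈ 1.4409)
O(Y(-21, 13)) + w = (-17 + 2*(36/41)) + 416731/289214 = (-17 + 72/41) + 416731/289214 = -625/41 + 416731/289214 = -3992019/289214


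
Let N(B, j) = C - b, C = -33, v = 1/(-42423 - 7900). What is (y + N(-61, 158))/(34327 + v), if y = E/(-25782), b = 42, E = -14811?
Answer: -32187244999/14845598906280 ≈ -0.0021681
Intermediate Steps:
v = -1/50323 (v = 1/(-50323) = -1/50323 ≈ -1.9872e-5)
N(B, j) = -75 (N(B, j) = -33 - 1*42 = -33 - 42 = -75)
y = 4937/8594 (y = -14811/(-25782) = -14811*(-1/25782) = 4937/8594 ≈ 0.57447)
(y + N(-61, 158))/(34327 + v) = (4937/8594 - 75)/(34327 - 1/50323) = -639613/(8594*1727437620/50323) = -639613/8594*50323/1727437620 = -32187244999/14845598906280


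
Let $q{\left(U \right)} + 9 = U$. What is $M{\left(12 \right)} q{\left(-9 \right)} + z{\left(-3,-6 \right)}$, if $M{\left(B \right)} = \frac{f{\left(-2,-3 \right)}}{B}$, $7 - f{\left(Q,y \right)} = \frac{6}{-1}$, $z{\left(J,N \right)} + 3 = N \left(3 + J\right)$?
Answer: $- \frac{45}{2} \approx -22.5$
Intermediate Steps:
$q{\left(U \right)} = -9 + U$
$z{\left(J,N \right)} = -3 + N \left(3 + J\right)$
$f{\left(Q,y \right)} = 13$ ($f{\left(Q,y \right)} = 7 - \frac{6}{-1} = 7 - 6 \left(-1\right) = 7 - -6 = 7 + 6 = 13$)
$M{\left(B \right)} = \frac{13}{B}$
$M{\left(12 \right)} q{\left(-9 \right)} + z{\left(-3,-6 \right)} = \frac{13}{12} \left(-9 - 9\right) - 3 = 13 \cdot \frac{1}{12} \left(-18\right) - 3 = \frac{13}{12} \left(-18\right) - 3 = - \frac{39}{2} - 3 = - \frac{45}{2}$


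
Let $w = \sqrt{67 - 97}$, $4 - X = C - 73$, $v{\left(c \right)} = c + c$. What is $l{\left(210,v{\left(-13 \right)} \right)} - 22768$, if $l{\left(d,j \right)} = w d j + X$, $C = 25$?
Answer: $-22716 - 5460 i \sqrt{30} \approx -22716.0 - 29906.0 i$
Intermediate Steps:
$v{\left(c \right)} = 2 c$
$X = 52$ ($X = 4 - \left(25 - 73\right) = 4 - -48 = 4 + 48 = 52$)
$w = i \sqrt{30}$ ($w = \sqrt{-30} = i \sqrt{30} \approx 5.4772 i$)
$l{\left(d,j \right)} = 52 + i d j \sqrt{30}$ ($l{\left(d,j \right)} = i \sqrt{30} d j + 52 = i d \sqrt{30} j + 52 = i d j \sqrt{30} + 52 = 52 + i d j \sqrt{30}$)
$l{\left(210,v{\left(-13 \right)} \right)} - 22768 = \left(52 + i 210 \cdot 2 \left(-13\right) \sqrt{30}\right) - 22768 = \left(52 + i 210 \left(-26\right) \sqrt{30}\right) - 22768 = \left(52 - 5460 i \sqrt{30}\right) - 22768 = -22716 - 5460 i \sqrt{30}$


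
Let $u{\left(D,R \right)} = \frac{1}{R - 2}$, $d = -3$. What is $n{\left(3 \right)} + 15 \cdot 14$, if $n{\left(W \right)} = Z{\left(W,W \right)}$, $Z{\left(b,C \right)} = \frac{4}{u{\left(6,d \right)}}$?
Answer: $190$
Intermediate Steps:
$u{\left(D,R \right)} = \frac{1}{-2 + R}$
$Z{\left(b,C \right)} = -20$ ($Z{\left(b,C \right)} = \frac{4}{\frac{1}{-2 - 3}} = \frac{4}{\frac{1}{-5}} = \frac{4}{- \frac{1}{5}} = 4 \left(-5\right) = -20$)
$n{\left(W \right)} = -20$
$n{\left(3 \right)} + 15 \cdot 14 = -20 + 15 \cdot 14 = -20 + 210 = 190$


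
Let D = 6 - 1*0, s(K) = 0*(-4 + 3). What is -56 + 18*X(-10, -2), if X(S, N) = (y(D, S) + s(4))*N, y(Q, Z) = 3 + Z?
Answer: 196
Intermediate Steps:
s(K) = 0 (s(K) = 0*(-1) = 0)
D = 6 (D = 6 + 0 = 6)
X(S, N) = N*(3 + S) (X(S, N) = ((3 + S) + 0)*N = (3 + S)*N = N*(3 + S))
-56 + 18*X(-10, -2) = -56 + 18*(-2*(3 - 10)) = -56 + 18*(-2*(-7)) = -56 + 18*14 = -56 + 252 = 196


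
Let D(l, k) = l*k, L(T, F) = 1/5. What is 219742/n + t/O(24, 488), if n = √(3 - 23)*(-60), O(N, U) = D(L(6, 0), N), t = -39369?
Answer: -65615/8 + 109871*I*√5/300 ≈ -8201.9 + 818.93*I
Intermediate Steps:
L(T, F) = ⅕
D(l, k) = k*l
O(N, U) = N/5 (O(N, U) = N*(⅕) = N/5)
n = -120*I*√5 (n = √(-20)*(-60) = (2*I*√5)*(-60) = -120*I*√5 ≈ -268.33*I)
219742/n + t/O(24, 488) = 219742/((-120*I*√5)) - 39369/((⅕)*24) = 219742*(I*√5/600) - 39369/24/5 = 109871*I*√5/300 - 39369*5/24 = 109871*I*√5/300 - 65615/8 = -65615/8 + 109871*I*√5/300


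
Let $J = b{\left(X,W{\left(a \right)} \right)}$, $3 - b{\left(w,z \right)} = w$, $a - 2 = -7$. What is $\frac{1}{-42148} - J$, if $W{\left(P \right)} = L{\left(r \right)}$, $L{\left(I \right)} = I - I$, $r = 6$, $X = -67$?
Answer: $- \frac{2950361}{42148} \approx -70.0$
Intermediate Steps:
$a = -5$ ($a = 2 - 7 = -5$)
$L{\left(I \right)} = 0$
$W{\left(P \right)} = 0$
$b{\left(w,z \right)} = 3 - w$
$J = 70$ ($J = 3 - -67 = 3 + 67 = 70$)
$\frac{1}{-42148} - J = \frac{1}{-42148} - 70 = - \frac{1}{42148} - 70 = - \frac{2950361}{42148}$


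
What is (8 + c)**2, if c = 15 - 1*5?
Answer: 324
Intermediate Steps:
c = 10 (c = 15 - 5 = 10)
(8 + c)**2 = (8 + 10)**2 = 18**2 = 324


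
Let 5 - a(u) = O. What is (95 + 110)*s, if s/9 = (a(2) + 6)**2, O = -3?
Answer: 361620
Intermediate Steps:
a(u) = 8 (a(u) = 5 - 1*(-3) = 5 + 3 = 8)
s = 1764 (s = 9*(8 + 6)**2 = 9*14**2 = 9*196 = 1764)
(95 + 110)*s = (95 + 110)*1764 = 205*1764 = 361620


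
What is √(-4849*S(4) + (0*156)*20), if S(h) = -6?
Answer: √29094 ≈ 170.57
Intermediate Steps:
√(-4849*S(4) + (0*156)*20) = √(-4849*(-6) + (0*156)*20) = √(29094 + 0*20) = √(29094 + 0) = √29094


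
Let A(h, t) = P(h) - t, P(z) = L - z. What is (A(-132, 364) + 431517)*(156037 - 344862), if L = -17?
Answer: -81434180100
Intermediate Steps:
P(z) = -17 - z
A(h, t) = -17 - h - t (A(h, t) = (-17 - h) - t = -17 - h - t)
(A(-132, 364) + 431517)*(156037 - 344862) = ((-17 - 1*(-132) - 1*364) + 431517)*(156037 - 344862) = ((-17 + 132 - 364) + 431517)*(-188825) = (-249 + 431517)*(-188825) = 431268*(-188825) = -81434180100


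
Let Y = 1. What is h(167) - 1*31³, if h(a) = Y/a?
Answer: -4975096/167 ≈ -29791.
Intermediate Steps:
h(a) = 1/a
h(167) - 1*31³ = 1/167 - 1*31³ = 1/167 - 1*29791 = 1/167 - 29791 = -4975096/167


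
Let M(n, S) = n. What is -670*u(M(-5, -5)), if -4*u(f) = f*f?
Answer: 8375/2 ≈ 4187.5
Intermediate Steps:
u(f) = -f**2/4 (u(f) = -f*f/4 = -f**2/4)
-670*u(M(-5, -5)) = -(-335)*(-5)**2/2 = -(-335)*25/2 = -670*(-25/4) = 8375/2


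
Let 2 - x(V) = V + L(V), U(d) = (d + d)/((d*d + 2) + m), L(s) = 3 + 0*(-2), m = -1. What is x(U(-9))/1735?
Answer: -32/71135 ≈ -0.00044985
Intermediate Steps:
L(s) = 3 (L(s) = 3 + 0 = 3)
U(d) = 2*d/(1 + d**2) (U(d) = (d + d)/((d*d + 2) - 1) = (2*d)/((d**2 + 2) - 1) = (2*d)/((2 + d**2) - 1) = (2*d)/(1 + d**2) = 2*d/(1 + d**2))
x(V) = -1 - V (x(V) = 2 - (V + 3) = 2 - (3 + V) = 2 + (-3 - V) = -1 - V)
x(U(-9))/1735 = (-1 - 2*(-9)/(1 + (-9)**2))/1735 = (-1 - 2*(-9)/(1 + 81))*(1/1735) = (-1 - 2*(-9)/82)*(1/1735) = (-1 - 1*(-9/41))*(1/1735) = (-1 + 9/41)*(1/1735) = -32/41*1/1735 = -32/71135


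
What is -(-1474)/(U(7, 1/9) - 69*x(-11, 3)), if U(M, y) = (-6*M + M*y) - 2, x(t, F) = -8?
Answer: 13266/4579 ≈ 2.8971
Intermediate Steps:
U(M, y) = -2 - 6*M + M*y
-(-1474)/(U(7, 1/9) - 69*x(-11, 3)) = -(-1474)/((-2 - 6*7 + 7*(1/9)) - 69*(-8)) = -(-1474)/((-2 - 42 + 7*(1*(⅑))) + 552) = -(-1474)/((-2 - 42 + 7*(⅑)) + 552) = -(-1474)/((-2 - 42 + 7/9) + 552) = -(-1474)/(-389/9 + 552) = -(-1474)/4579/9 = -(-1474)*9/4579 = -1*(-13266/4579) = 13266/4579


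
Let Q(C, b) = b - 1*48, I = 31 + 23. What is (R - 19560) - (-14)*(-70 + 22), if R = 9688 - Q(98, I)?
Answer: -10550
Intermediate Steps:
I = 54
Q(C, b) = -48 + b (Q(C, b) = b - 48 = -48 + b)
R = 9682 (R = 9688 - (-48 + 54) = 9688 - 1*6 = 9688 - 6 = 9682)
(R - 19560) - (-14)*(-70 + 22) = (9682 - 19560) - (-14)*(-70 + 22) = -9878 - (-14)*(-48) = -9878 - 1*672 = -9878 - 672 = -10550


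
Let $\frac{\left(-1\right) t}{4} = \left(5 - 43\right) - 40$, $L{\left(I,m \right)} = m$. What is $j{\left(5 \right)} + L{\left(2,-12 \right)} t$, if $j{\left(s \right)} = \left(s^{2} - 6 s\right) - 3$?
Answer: $-3752$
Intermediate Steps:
$t = 312$ ($t = - 4 \left(\left(5 - 43\right) - 40\right) = - 4 \left(-38 - 40\right) = \left(-4\right) \left(-78\right) = 312$)
$j{\left(s \right)} = -3 + s^{2} - 6 s$
$j{\left(5 \right)} + L{\left(2,-12 \right)} t = \left(-3 + 5^{2} - 30\right) - 3744 = \left(-3 + 25 - 30\right) - 3744 = -8 - 3744 = -3752$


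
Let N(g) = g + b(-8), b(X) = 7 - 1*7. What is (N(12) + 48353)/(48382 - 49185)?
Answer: -48365/803 ≈ -60.230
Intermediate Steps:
b(X) = 0 (b(X) = 7 - 7 = 0)
N(g) = g (N(g) = g + 0 = g)
(N(12) + 48353)/(48382 - 49185) = (12 + 48353)/(48382 - 49185) = 48365/(-803) = 48365*(-1/803) = -48365/803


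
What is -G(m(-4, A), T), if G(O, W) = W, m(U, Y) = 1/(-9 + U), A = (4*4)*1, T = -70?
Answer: 70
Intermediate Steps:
A = 16 (A = 16*1 = 16)
-G(m(-4, A), T) = -1*(-70) = 70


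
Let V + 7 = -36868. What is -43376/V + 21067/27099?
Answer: 1952291849/999275625 ≈ 1.9537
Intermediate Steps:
V = -36875 (V = -7 - 36868 = -36875)
-43376/V + 21067/27099 = -43376/(-36875) + 21067/27099 = -43376*(-1/36875) + 21067*(1/27099) = 43376/36875 + 21067/27099 = 1952291849/999275625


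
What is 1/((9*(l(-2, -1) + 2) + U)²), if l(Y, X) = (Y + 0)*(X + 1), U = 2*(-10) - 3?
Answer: 1/25 ≈ 0.040000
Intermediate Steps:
U = -23 (U = -20 - 3 = -23)
l(Y, X) = Y*(1 + X)
1/((9*(l(-2, -1) + 2) + U)²) = 1/((9*(-2*(1 - 1) + 2) - 23)²) = 1/((9*(-2*0 + 2) - 23)²) = 1/((9*(0 + 2) - 23)²) = 1/((9*2 - 23)²) = 1/((18 - 23)²) = 1/((-5)²) = 1/25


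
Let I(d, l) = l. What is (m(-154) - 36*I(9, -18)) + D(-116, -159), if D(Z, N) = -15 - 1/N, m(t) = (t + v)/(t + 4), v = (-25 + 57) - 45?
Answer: 1680417/2650 ≈ 634.12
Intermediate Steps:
v = -13 (v = 32 - 45 = -13)
m(t) = (-13 + t)/(4 + t) (m(t) = (t - 13)/(t + 4) = (-13 + t)/(4 + t))
(m(-154) - 36*I(9, -18)) + D(-116, -159) = ((-13 - 154)/(4 - 154) - 36*(-18)) + (-15 - 1/(-159)) = (-167/(-150) + 648) + (-15 - 1*(-1/159)) = (-1/150*(-167) + 648) + (-15 + 1/159) = (167/150 + 648) - 2384/159 = 97367/150 - 2384/159 = 1680417/2650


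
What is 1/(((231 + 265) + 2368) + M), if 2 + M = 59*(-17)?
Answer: 1/1859 ≈ 0.00053792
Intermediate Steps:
M = -1005 (M = -2 + 59*(-17) = -2 - 1003 = -1005)
1/(((231 + 265) + 2368) + M) = 1/(((231 + 265) + 2368) - 1005) = 1/((496 + 2368) - 1005) = 1/(2864 - 1005) = 1/1859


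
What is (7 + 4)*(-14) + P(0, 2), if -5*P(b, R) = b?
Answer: -154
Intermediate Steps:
P(b, R) = -b/5
(7 + 4)*(-14) + P(0, 2) = (7 + 4)*(-14) - 1/5*0 = 11*(-14) + 0 = -154 + 0 = -154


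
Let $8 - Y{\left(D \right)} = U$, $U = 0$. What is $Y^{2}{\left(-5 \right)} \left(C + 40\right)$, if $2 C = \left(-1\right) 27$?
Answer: $1696$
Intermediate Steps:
$Y{\left(D \right)} = 8$ ($Y{\left(D \right)} = 8 - 0 = 8 + 0 = 8$)
$C = - \frac{27}{2}$ ($C = \frac{\left(-1\right) 27}{2} = \frac{1}{2} \left(-27\right) = - \frac{27}{2} \approx -13.5$)
$Y^{2}{\left(-5 \right)} \left(C + 40\right) = 8^{2} \left(- \frac{27}{2} + 40\right) = 64 \cdot \frac{53}{2} = 1696$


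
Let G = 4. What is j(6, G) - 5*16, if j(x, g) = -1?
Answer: -81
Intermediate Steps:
j(6, G) - 5*16 = -1 - 5*16 = -1 - 80 = -81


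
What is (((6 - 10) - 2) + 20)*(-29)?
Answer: -406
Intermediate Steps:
(((6 - 10) - 2) + 20)*(-29) = ((-4 - 2) + 20)*(-29) = (-6 + 20)*(-29) = 14*(-29) = -406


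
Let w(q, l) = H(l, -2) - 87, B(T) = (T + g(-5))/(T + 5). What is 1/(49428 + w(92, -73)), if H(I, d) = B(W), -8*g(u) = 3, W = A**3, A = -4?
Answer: 472/23289467 ≈ 2.0267e-5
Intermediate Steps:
W = -64 (W = (-4)**3 = -64)
g(u) = -3/8 (g(u) = -1/8*3 = -3/8)
B(T) = (-3/8 + T)/(5 + T) (B(T) = (T - 3/8)/(T + 5) = (-3/8 + T)/(5 + T))
H(I, d) = 515/472 (H(I, d) = (-3/8 - 64)/(5 - 64) = -515/8/(-59) = -1/59*(-515/8) = 515/472)
w(q, l) = -40549/472 (w(q, l) = 515/472 - 87 = -40549/472)
1/(49428 + w(92, -73)) = 1/(49428 - 40549/472) = 1/(23289467/472) = 472/23289467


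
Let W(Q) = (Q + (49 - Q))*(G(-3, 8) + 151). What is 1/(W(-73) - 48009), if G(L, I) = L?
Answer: -1/40757 ≈ -2.4536e-5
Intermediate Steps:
W(Q) = 7252 (W(Q) = (Q + (49 - Q))*(-3 + 151) = 49*148 = 7252)
1/(W(-73) - 48009) = 1/(7252 - 48009) = 1/(-40757) = -1/40757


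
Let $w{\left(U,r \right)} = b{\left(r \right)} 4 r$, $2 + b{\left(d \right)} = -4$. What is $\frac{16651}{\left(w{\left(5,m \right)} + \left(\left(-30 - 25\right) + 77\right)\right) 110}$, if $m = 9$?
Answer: $- \frac{16651}{21340} \approx -0.78027$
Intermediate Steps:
$b{\left(d \right)} = -6$ ($b{\left(d \right)} = -2 - 4 = -6$)
$w{\left(U,r \right)} = - 24 r$ ($w{\left(U,r \right)} = \left(-6\right) 4 r = - 24 r$)
$\frac{16651}{\left(w{\left(5,m \right)} + \left(\left(-30 - 25\right) + 77\right)\right) 110} = \frac{16651}{\left(\left(-24\right) 9 + \left(\left(-30 - 25\right) + 77\right)\right) 110} = \frac{16651}{\left(-216 + \left(\left(-30 - 25\right) + 77\right)\right) 110} = \frac{16651}{\left(-216 + \left(-55 + 77\right)\right) 110} = \frac{16651}{\left(-216 + 22\right) 110} = \frac{16651}{\left(-194\right) 110} = \frac{16651}{-21340} = 16651 \left(- \frac{1}{21340}\right) = - \frac{16651}{21340}$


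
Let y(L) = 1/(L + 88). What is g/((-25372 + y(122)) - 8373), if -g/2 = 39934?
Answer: 16772280/7086449 ≈ 2.3668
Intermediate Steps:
y(L) = 1/(88 + L)
g = -79868 (g = -2*39934 = -79868)
g/((-25372 + y(122)) - 8373) = -79868/((-25372 + 1/(88 + 122)) - 8373) = -79868/((-25372 + 1/210) - 8373) = -79868/(-5328119/210 - 8373) = -79868/(-7086449/210) = -79868*(-210/7086449) = 16772280/7086449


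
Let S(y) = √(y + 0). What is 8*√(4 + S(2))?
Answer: 8*√(4 + √2) ≈ 18.615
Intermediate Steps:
S(y) = √y
8*√(4 + S(2)) = 8*√(4 + √2)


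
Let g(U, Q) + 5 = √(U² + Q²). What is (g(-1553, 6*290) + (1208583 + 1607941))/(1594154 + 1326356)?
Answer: 2816519/2920510 + √5439409/2920510 ≈ 0.96519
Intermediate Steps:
g(U, Q) = -5 + √(Q² + U²) (g(U, Q) = -5 + √(U² + Q²) = -5 + √(Q² + U²))
(g(-1553, 6*290) + (1208583 + 1607941))/(1594154 + 1326356) = ((-5 + √((6*290)² + (-1553)²)) + (1208583 + 1607941))/(1594154 + 1326356) = ((-5 + √(1740² + 2411809)) + 2816524)/2920510 = ((-5 + √(3027600 + 2411809)) + 2816524)*(1/2920510) = ((-5 + √5439409) + 2816524)*(1/2920510) = (2816519 + √5439409)*(1/2920510) = 2816519/2920510 + √5439409/2920510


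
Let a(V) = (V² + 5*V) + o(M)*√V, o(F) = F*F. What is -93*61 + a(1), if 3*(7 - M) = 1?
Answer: -50603/9 ≈ -5622.6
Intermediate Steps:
M = 20/3 (M = 7 - ⅓*1 = 7 - ⅓ = 20/3 ≈ 6.6667)
o(F) = F²
a(V) = V² + 5*V + 400*√V/9 (a(V) = (V² + 5*V) + (20/3)²*√V = (V² + 5*V) + 400*√V/9 = V² + 5*V + 400*√V/9)
-93*61 + a(1) = -93*61 + (1² + 5*1 + 400*√1/9) = -5673 + (1 + 5 + (400/9)*1) = -5673 + (1 + 5 + 400/9) = -5673 + 454/9 = -50603/9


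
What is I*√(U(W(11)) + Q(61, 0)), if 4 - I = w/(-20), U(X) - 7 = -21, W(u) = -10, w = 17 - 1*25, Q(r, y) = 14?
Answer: 0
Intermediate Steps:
w = -8 (w = 17 - 25 = -8)
U(X) = -14 (U(X) = 7 - 21 = -14)
I = 18/5 (I = 4 - (-8)/(-20) = 4 - (-8)*(-1)/20 = 4 - 1*⅖ = 4 - ⅖ = 18/5 ≈ 3.6000)
I*√(U(W(11)) + Q(61, 0)) = 18*√(-14 + 14)/5 = 18*√0/5 = (18/5)*0 = 0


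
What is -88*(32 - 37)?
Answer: 440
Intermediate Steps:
-88*(32 - 37) = -88*(-5) = 440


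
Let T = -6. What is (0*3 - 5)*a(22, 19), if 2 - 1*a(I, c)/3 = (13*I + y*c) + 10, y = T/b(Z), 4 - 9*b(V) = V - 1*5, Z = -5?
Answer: 23175/7 ≈ 3310.7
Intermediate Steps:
b(V) = 1 - V/9 (b(V) = 4/9 - (V - 1*5)/9 = 4/9 - (V - 5)/9 = 4/9 - (-5 + V)/9 = 4/9 + (5/9 - V/9) = 1 - V/9)
y = -27/7 (y = -6/(1 - 1/9*(-5)) = -6/(1 + 5/9) = -6/14/9 = -6*9/14 = -27/7 ≈ -3.8571)
a(I, c) = -24 - 39*I + 81*c/7 (a(I, c) = 6 - 3*((13*I - 27*c/7) + 10) = 6 - 3*(10 + 13*I - 27*c/7) = 6 + (-30 - 39*I + 81*c/7) = -24 - 39*I + 81*c/7)
(0*3 - 5)*a(22, 19) = (0*3 - 5)*(-24 - 39*22 + (81/7)*19) = (0 - 5)*(-24 - 858 + 1539/7) = -5*(-4635/7) = 23175/7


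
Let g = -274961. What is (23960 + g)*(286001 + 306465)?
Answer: -148709558466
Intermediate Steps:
(23960 + g)*(286001 + 306465) = (23960 - 274961)*(286001 + 306465) = -251001*592466 = -148709558466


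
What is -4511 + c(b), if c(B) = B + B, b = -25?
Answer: -4561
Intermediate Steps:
c(B) = 2*B
-4511 + c(b) = -4511 + 2*(-25) = -4511 - 50 = -4561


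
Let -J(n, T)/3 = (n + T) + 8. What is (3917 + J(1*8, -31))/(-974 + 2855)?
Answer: 3962/1881 ≈ 2.1063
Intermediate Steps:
J(n, T) = -24 - 3*T - 3*n (J(n, T) = -3*((n + T) + 8) = -3*((T + n) + 8) = -3*(8 + T + n) = -24 - 3*T - 3*n)
(3917 + J(1*8, -31))/(-974 + 2855) = (3917 + (-24 - 3*(-31) - 3*8))/(-974 + 2855) = (3917 + (-24 + 93 - 3*8))/1881 = (3917 + (-24 + 93 - 24))*(1/1881) = (3917 + 45)*(1/1881) = 3962*(1/1881) = 3962/1881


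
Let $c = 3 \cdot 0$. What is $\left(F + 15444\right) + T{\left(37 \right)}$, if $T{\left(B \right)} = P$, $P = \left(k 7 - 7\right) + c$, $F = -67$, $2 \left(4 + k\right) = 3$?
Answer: $\frac{30705}{2} \approx 15353.0$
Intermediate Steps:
$k = - \frac{5}{2}$ ($k = -4 + \frac{1}{2} \cdot 3 = -4 + \frac{3}{2} = - \frac{5}{2} \approx -2.5$)
$c = 0$
$P = - \frac{49}{2}$ ($P = \left(\left(- \frac{5}{2}\right) 7 - 7\right) + 0 = \left(- \frac{35}{2} - 7\right) + 0 = - \frac{49}{2} + 0 = - \frac{49}{2} \approx -24.5$)
$T{\left(B \right)} = - \frac{49}{2}$
$\left(F + 15444\right) + T{\left(37 \right)} = \left(-67 + 15444\right) - \frac{49}{2} = 15377 - \frac{49}{2} = \frac{30705}{2}$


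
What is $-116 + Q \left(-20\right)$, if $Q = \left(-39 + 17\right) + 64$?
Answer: $-956$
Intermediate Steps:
$Q = 42$ ($Q = -22 + 64 = 42$)
$-116 + Q \left(-20\right) = -116 + 42 \left(-20\right) = -116 - 840 = -956$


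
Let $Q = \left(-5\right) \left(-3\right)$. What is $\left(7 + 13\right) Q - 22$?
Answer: $278$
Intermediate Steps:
$Q = 15$
$\left(7 + 13\right) Q - 22 = \left(7 + 13\right) 15 - 22 = 20 \cdot 15 - 22 = 300 - 22 = 278$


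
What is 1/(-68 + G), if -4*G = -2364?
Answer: 1/523 ≈ 0.0019120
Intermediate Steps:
G = 591 (G = -¼*(-2364) = 591)
1/(-68 + G) = 1/(-68 + 591) = 1/523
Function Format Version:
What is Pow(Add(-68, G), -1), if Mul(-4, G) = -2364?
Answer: Rational(1, 523) ≈ 0.0019120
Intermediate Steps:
G = 591 (G = Mul(Rational(-1, 4), -2364) = 591)
Pow(Add(-68, G), -1) = Pow(Add(-68, 591), -1) = Pow(523, -1) = Rational(1, 523)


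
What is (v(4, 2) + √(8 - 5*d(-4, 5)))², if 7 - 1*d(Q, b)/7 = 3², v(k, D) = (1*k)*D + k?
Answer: (12 + √78)² ≈ 433.96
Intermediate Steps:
v(k, D) = k + D*k (v(k, D) = k*D + k = D*k + k = k + D*k)
d(Q, b) = -14 (d(Q, b) = 49 - 7*3² = 49 - 7*9 = 49 - 63 = -14)
(v(4, 2) + √(8 - 5*d(-4, 5)))² = (4*(1 + 2) + √(8 - 5*(-14)))² = (4*3 + √(8 + 70))² = (12 + √78)²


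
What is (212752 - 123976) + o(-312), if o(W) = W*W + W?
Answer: 185808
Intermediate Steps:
o(W) = W + W**2 (o(W) = W**2 + W = W + W**2)
(212752 - 123976) + o(-312) = (212752 - 123976) - 312*(1 - 312) = 88776 - 312*(-311) = 88776 + 97032 = 185808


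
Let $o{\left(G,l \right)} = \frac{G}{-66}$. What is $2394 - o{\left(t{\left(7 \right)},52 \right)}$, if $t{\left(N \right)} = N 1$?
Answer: $\frac{158011}{66} \approx 2394.1$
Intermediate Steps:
$t{\left(N \right)} = N$
$o{\left(G,l \right)} = - \frac{G}{66}$ ($o{\left(G,l \right)} = G \left(- \frac{1}{66}\right) = - \frac{G}{66}$)
$2394 - o{\left(t{\left(7 \right)},52 \right)} = 2394 - \left(- \frac{1}{66}\right) 7 = 2394 - - \frac{7}{66} = 2394 + \frac{7}{66} = \frac{158011}{66}$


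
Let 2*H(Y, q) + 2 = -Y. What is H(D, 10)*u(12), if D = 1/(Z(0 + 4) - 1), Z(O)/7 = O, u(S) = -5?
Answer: 275/54 ≈ 5.0926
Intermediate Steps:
Z(O) = 7*O
D = 1/27 (D = 1/(7*(0 + 4) - 1) = 1/(7*4 - 1) = 1/(28 - 1) = 1/27 ≈ 0.037037)
H(Y, q) = -1 - Y/2 (H(Y, q) = -1 + (-Y)/2 = -1 - Y/2)
H(D, 10)*u(12) = (-1 - ½*1/27)*(-5) = (-1 - 1/54)*(-5) = -55/54*(-5) = 275/54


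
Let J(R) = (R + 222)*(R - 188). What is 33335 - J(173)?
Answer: 39260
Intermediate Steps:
J(R) = (-188 + R)*(222 + R) (J(R) = (222 + R)*(-188 + R) = (-188 + R)*(222 + R))
33335 - J(173) = 33335 - (-41736 + 173**2 + 34*173) = 33335 - (-41736 + 29929 + 5882) = 33335 - 1*(-5925) = 33335 + 5925 = 39260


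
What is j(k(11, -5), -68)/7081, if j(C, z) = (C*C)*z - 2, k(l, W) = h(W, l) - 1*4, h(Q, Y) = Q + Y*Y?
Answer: -852994/7081 ≈ -120.46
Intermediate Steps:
h(Q, Y) = Q + Y²
k(l, W) = -4 + W + l² (k(l, W) = (W + l²) - 1*4 = (W + l²) - 4 = -4 + W + l²)
j(C, z) = -2 + z*C² (j(C, z) = C²*z - 2 = z*C² - 2 = -2 + z*C²)
j(k(11, -5), -68)/7081 = (-2 - 68*(-4 - 5 + 11²)²)/7081 = (-2 - 68*(-4 - 5 + 121)²)*(1/7081) = (-2 - 68*112²)*(1/7081) = (-2 - 68*12544)*(1/7081) = (-2 - 852992)*(1/7081) = -852994*1/7081 = -852994/7081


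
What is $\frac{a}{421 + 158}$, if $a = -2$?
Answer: $- \frac{2}{579} \approx -0.0034542$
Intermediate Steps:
$\frac{a}{421 + 158} = \frac{1}{421 + 158} \left(-2\right) = \frac{1}{579} \left(-2\right) = - \frac{2}{579}$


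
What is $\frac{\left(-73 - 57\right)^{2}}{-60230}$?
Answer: $- \frac{1690}{6023} \approx -0.28059$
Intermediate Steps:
$\frac{\left(-73 - 57\right)^{2}}{-60230} = \left(-130\right)^{2} \left(- \frac{1}{60230}\right) = 16900 \left(- \frac{1}{60230}\right) = - \frac{1690}{6023}$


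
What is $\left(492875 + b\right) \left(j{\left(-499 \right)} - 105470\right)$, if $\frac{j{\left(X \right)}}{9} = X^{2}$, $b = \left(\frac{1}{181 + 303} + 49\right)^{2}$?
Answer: $\frac{247768271706520971}{234256} \approx 1.0577 \cdot 10^{12}$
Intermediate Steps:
$b = \frac{562496089}{234256}$ ($b = \left(\frac{1}{484} + 49\right)^{2} = \left(\frac{23717}{484}\right)^{2} = \frac{562496089}{234256} \approx 2401.2$)
$j{\left(X \right)} = 9 X^{2}$
$\left(492875 + b\right) \left(j{\left(-499 \right)} - 105470\right) = \left(492875 + \frac{562496089}{234256}\right) \left(9 \left(-499\right)^{2} - 105470\right) = \frac{116021422089 \left(9 \cdot 249001 - 105470\right)}{234256} = \frac{116021422089 \left(2241009 - 105470\right)}{234256} = \frac{116021422089}{234256} \cdot 2135539 = \frac{247768271706520971}{234256}$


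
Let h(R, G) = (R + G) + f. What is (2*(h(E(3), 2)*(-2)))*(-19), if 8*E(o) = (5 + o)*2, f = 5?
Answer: 684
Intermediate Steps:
E(o) = 5/4 + o/4 (E(o) = ((5 + o)*2)/8 = (10 + 2*o)/8 = 5/4 + o/4)
h(R, G) = 5 + G + R (h(R, G) = (R + G) + 5 = (G + R) + 5 = 5 + G + R)
(2*(h(E(3), 2)*(-2)))*(-19) = (2*((5 + 2 + (5/4 + (1/4)*3))*(-2)))*(-19) = (2*((5 + 2 + (5/4 + 3/4))*(-2)))*(-19) = (2*((5 + 2 + 2)*(-2)))*(-19) = (2*(9*(-2)))*(-19) = (2*(-18))*(-19) = -36*(-19) = 684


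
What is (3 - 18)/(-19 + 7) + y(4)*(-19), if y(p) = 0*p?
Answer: 5/4 ≈ 1.2500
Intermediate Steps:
y(p) = 0
(3 - 18)/(-19 + 7) + y(4)*(-19) = (3 - 18)/(-19 + 7) + 0*(-19) = -15/(-12) + 0 = -15*(-1/12) + 0 = 5/4 + 0 = 5/4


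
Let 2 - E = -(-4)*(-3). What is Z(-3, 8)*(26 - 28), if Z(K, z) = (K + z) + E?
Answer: -38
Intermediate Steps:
E = 14 (E = 2 - (-1)*(-4*(-3)) = 2 - (-1)*12 = 2 - 1*(-12) = 2 + 12 = 14)
Z(K, z) = 14 + K + z (Z(K, z) = (K + z) + 14 = 14 + K + z)
Z(-3, 8)*(26 - 28) = (14 - 3 + 8)*(26 - 28) = 19*(-2) = -38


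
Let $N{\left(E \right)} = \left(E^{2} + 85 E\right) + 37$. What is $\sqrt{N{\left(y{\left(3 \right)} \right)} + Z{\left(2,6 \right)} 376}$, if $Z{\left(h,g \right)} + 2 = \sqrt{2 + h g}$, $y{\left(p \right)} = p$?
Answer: $\sqrt{-451 + 376 \sqrt{14}} \approx 30.917$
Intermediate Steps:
$Z{\left(h,g \right)} = -2 + \sqrt{2 + g h}$ ($Z{\left(h,g \right)} = -2 + \sqrt{2 + h g} = -2 + \sqrt{2 + g h}$)
$N{\left(E \right)} = 37 + E^{2} + 85 E$
$\sqrt{N{\left(y{\left(3 \right)} \right)} + Z{\left(2,6 \right)} 376} = \sqrt{\left(37 + 3^{2} + 85 \cdot 3\right) + \left(-2 + \sqrt{2 + 6 \cdot 2}\right) 376} = \sqrt{\left(37 + 9 + 255\right) + \left(-2 + \sqrt{2 + 12}\right) 376} = \sqrt{301 + \left(-2 + \sqrt{14}\right) 376} = \sqrt{301 - \left(752 - 376 \sqrt{14}\right)} = \sqrt{-451 + 376 \sqrt{14}}$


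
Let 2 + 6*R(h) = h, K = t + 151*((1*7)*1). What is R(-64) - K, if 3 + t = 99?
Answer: -1164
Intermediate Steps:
t = 96 (t = -3 + 99 = 96)
K = 1153 (K = 96 + 151*((1*7)*1) = 96 + 151*(7*1) = 96 + 151*7 = 96 + 1057 = 1153)
R(h) = -1/3 + h/6
R(-64) - K = (-1/3 + (1/6)*(-64)) - 1*1153 = (-1/3 - 32/3) - 1153 = -11 - 1153 = -1164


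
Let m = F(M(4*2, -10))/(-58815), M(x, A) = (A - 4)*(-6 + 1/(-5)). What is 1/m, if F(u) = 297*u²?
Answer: -163375/6215748 ≈ -0.026284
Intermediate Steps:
M(x, A) = 124/5 - 31*A/5 (M(x, A) = (-4 + A)*(-6 - ⅕) = (-4 + A)*(-31/5) = 124/5 - 31*A/5)
m = -6215748/163375 (m = (297*(124/5 - 31/5*(-10))²)/(-58815) = (297*(124/5 + 62)²)*(-1/58815) = (297*(434/5)²)*(-1/58815) = (297*(188356/25))*(-1/58815) = (55941732/25)*(-1/58815) = -6215748/163375 ≈ -38.046)
1/m = 1/(-6215748/163375) = -163375/6215748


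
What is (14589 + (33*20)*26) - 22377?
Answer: 9372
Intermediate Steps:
(14589 + (33*20)*26) - 22377 = (14589 + 660*26) - 22377 = (14589 + 17160) - 22377 = 31749 - 22377 = 9372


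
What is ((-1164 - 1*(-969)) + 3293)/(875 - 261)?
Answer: 1549/307 ≈ 5.0456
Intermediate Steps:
((-1164 - 1*(-969)) + 3293)/(875 - 261) = ((-1164 + 969) + 3293)/614 = (-195 + 3293)*(1/614) = 3098*(1/614) = 1549/307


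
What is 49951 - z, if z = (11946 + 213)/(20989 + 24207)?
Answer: 2257573237/45196 ≈ 49951.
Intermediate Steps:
z = 12159/45196 ≈ 0.26903
49951 - z = 49951 - 1*12159/45196 = 49951 - 12159/45196 = 2257573237/45196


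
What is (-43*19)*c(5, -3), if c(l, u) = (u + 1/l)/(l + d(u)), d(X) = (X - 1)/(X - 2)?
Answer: 11438/29 ≈ 394.41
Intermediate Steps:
d(X) = (-1 + X)/(-2 + X)
c(l, u) = (u + 1/l)/(l + (-1 + u)/(-2 + u))
(-43*19)*c(5, -3) = (-43*19)*((1 + 5*(-3))*(-2 - 3)/(5*(-1 - 3 + 5*(-2 - 3)))) = -817*(1 - 15)*(-5)/(5*(-1 - 3 + 5*(-5))) = -817*(-14)*(-5)/(5*(-1 - 3 - 25)) = -817*(-14)*(-5)/(5*(-29)) = -817*(-1)*(-14)*(-5)/(5*29) = -817*(-14/29) = 11438/29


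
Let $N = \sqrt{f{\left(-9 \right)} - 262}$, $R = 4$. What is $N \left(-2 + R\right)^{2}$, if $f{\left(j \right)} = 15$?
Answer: $4 i \sqrt{247} \approx 62.865 i$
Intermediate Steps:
$N = i \sqrt{247}$ ($N = \sqrt{15 - 262} = \sqrt{-247} = i \sqrt{247} \approx 15.716 i$)
$N \left(-2 + R\right)^{2} = i \sqrt{247} \left(-2 + 4\right)^{2} = i \sqrt{247} \cdot 2^{2} = i \sqrt{247} \cdot 4 = 4 i \sqrt{247}$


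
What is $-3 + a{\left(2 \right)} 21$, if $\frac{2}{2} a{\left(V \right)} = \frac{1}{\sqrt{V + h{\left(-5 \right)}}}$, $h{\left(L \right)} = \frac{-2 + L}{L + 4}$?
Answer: $4$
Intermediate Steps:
$h{\left(L \right)} = \frac{-2 + L}{4 + L}$
$a{\left(V \right)} = \frac{1}{\sqrt{7 + V}}$ ($a{\left(V \right)} = \frac{1}{\sqrt{V + \frac{-2 - 5}{4 - 5}}} = \frac{1}{\sqrt{V + \frac{1}{-1} \left(-7\right)}} = \frac{1}{\sqrt{V - -7}} = \frac{1}{\sqrt{V + 7}} = \frac{1}{\sqrt{7 + V}}$)
$-3 + a{\left(2 \right)} 21 = -3 + \frac{1}{\sqrt{7 + 2}} \cdot 21 = -3 + \frac{1}{\sqrt{9}} \cdot 21 = -3 + \frac{1}{3} \cdot 21 = -3 + 7 = 4$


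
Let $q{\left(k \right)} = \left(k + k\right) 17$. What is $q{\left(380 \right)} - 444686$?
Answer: $-431766$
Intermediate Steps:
$q{\left(k \right)} = 34 k$ ($q{\left(k \right)} = 2 k 17 = 34 k$)
$q{\left(380 \right)} - 444686 = 34 \cdot 380 - 444686 = 12920 - 444686 = -431766$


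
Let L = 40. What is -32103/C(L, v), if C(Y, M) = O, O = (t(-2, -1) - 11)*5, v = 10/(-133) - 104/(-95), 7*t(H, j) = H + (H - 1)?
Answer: 5481/10 ≈ 548.10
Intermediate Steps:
t(H, j) = -⅐ + 2*H/7 (t(H, j) = (H + (H - 1))/7 = (H + (-1 + H))/7 = (-1 + 2*H)/7 = -⅐ + 2*H/7)
v = 678/665 (v = 10*(-1/133) - 104*(-1/95) = -10/133 + 104/95 = 678/665 ≈ 1.0195)
O = -410/7 (O = ((-⅐ + (2/7)*(-2)) - 11)*5 = ((-⅐ - 4/7) - 11)*5 = (-5/7 - 11)*5 = -82/7*5 = -410/7 ≈ -58.571)
C(Y, M) = -410/7
-32103/C(L, v) = -32103/(-410/7) = -32103*(-7/410) = 5481/10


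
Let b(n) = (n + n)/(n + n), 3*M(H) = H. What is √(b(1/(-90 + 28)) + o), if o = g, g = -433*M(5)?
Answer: I*√6486/3 ≈ 26.845*I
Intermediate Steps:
M(H) = H/3
b(n) = 1 (b(n) = (2*n)/((2*n)) = (2*n)*(1/(2*n)) = 1)
g = -2165/3 (g = -433*5/3 = -2165/3 ≈ -721.67)
o = -2165/3 ≈ -721.67
√(b(1/(-90 + 28)) + o) = √(1 - 2165/3) = √(-2162/3) = I*√6486/3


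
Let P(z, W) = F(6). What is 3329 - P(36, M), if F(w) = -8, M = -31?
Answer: 3337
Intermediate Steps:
P(z, W) = -8
3329 - P(36, M) = 3329 - 1*(-8) = 3329 + 8 = 3337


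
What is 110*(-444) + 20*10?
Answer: -48640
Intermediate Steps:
110*(-444) + 20*10 = -48840 + 200 = -48640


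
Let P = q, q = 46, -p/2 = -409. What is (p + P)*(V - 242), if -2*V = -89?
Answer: -170640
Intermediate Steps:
p = 818 (p = -2*(-409) = 818)
V = 89/2 (V = -½*(-89) = 89/2 ≈ 44.500)
P = 46
(p + P)*(V - 242) = (818 + 46)*(89/2 - 242) = 864*(-395/2) = -170640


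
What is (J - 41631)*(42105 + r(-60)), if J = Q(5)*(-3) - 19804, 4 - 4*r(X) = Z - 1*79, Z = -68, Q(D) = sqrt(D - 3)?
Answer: -10356159385/4 - 505713*sqrt(2)/4 ≈ -2.5892e+9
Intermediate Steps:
Q(D) = sqrt(-3 + D)
r(X) = 151/4 (r(X) = 1 - (-68 - 1*79)/4 = 1 - (-68 - 79)/4 = 1 - 1/4*(-147) = 1 + 147/4 = 151/4)
J = -19804 - 3*sqrt(2) (J = sqrt(-3 + 5)*(-3) - 19804 = sqrt(2)*(-3) - 19804 = -3*sqrt(2) - 19804 = -19804 - 3*sqrt(2) ≈ -19808.)
(J - 41631)*(42105 + r(-60)) = ((-19804 - 3*sqrt(2)) - 41631)*(42105 + 151/4) = (-61435 - 3*sqrt(2))*(168571/4) = -10356159385/4 - 505713*sqrt(2)/4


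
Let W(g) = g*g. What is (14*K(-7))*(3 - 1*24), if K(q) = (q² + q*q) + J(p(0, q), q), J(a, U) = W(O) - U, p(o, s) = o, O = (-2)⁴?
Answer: -106134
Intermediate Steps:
O = 16
W(g) = g²
J(a, U) = 256 - U (J(a, U) = 16² - U = 256 - U)
K(q) = 256 - q + 2*q² (K(q) = (q² + q*q) + (256 - q) = (q² + q²) + (256 - q) = 2*q² + (256 - q) = 256 - q + 2*q²)
(14*K(-7))*(3 - 1*24) = (14*(256 - 1*(-7) + 2*(-7)²))*(3 - 1*24) = (14*(256 + 7 + 2*49))*(3 - 24) = (14*(256 + 7 + 98))*(-21) = (14*361)*(-21) = 5054*(-21) = -106134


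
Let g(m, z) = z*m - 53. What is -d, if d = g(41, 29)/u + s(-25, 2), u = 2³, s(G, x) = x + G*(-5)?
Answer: -269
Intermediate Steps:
g(m, z) = -53 + m*z (g(m, z) = m*z - 53 = -53 + m*z)
s(G, x) = x - 5*G
u = 8
d = 269 (d = (-53 + 41*29)/8 + (2 - 5*(-25)) = (-53 + 1189)*(⅛) + (2 + 125) = 1136*(⅛) + 127 = 142 + 127 = 269)
-d = -1*269 = -269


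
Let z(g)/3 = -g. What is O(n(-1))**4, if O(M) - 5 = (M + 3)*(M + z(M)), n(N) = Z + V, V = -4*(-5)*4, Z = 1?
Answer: 34240397061308881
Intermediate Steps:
z(g) = -3*g (z(g) = 3*(-g) = -3*g)
V = 80 (V = 20*4 = 80)
n(N) = 81 (n(N) = 1 + 80 = 81)
O(M) = 5 - 2*M*(3 + M) (O(M) = 5 + (M + 3)*(M - 3*M) = 5 + (3 + M)*(-2*M) = 5 - 2*M*(3 + M))
O(n(-1))**4 = (5 - 6*81 - 2*81**2)**4 = (5 - 486 - 2*6561)**4 = (5 - 486 - 13122)**4 = (-13603)**4 = 34240397061308881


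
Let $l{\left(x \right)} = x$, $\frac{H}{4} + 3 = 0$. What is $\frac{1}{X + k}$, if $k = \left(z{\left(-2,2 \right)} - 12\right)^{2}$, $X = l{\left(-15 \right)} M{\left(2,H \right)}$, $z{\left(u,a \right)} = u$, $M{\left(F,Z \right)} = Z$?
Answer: $\frac{1}{376} \approx 0.0026596$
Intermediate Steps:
$H = -12$ ($H = -12 + 4 \cdot 0 = -12 + 0 = -12$)
$X = 180$ ($X = \left(-15\right) \left(-12\right) = 180$)
$k = 196$ ($k = \left(-2 - 12\right)^{2} = \left(-14\right)^{2} = 196$)
$\frac{1}{X + k} = \frac{1}{180 + 196} = \frac{1}{376}$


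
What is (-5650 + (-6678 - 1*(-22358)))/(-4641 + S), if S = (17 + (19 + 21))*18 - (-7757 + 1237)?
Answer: 2006/581 ≈ 3.4527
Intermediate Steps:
S = 7546 (S = (17 + 40)*18 - 1*(-6520) = 57*18 + 6520 = 1026 + 6520 = 7546)
(-5650 + (-6678 - 1*(-22358)))/(-4641 + S) = (-5650 + (-6678 - 1*(-22358)))/(-4641 + 7546) = (-5650 + (-6678 + 22358))/2905 = (-5650 + 15680)*(1/2905) = 10030*(1/2905) = 2006/581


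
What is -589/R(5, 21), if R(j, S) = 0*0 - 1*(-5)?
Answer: -589/5 ≈ -117.80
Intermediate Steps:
R(j, S) = 5 (R(j, S) = 0 + 5 = 5)
-589/R(5, 21) = -589/5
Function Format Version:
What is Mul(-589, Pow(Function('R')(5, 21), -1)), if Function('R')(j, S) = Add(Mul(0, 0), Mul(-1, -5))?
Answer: Rational(-589, 5) ≈ -117.80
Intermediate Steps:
Function('R')(j, S) = 5 (Function('R')(j, S) = Add(0, 5) = 5)
Mul(-589, Pow(Function('R')(5, 21), -1)) = Mul(-589, Pow(5, -1)) = Mul(-589, Rational(1, 5)) = Rational(-589, 5)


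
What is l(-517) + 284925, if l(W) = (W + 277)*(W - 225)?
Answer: 463005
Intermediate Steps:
l(W) = (-225 + W)*(277 + W) (l(W) = (277 + W)*(-225 + W) = (-225 + W)*(277 + W))
l(-517) + 284925 = (-62325 + (-517)**2 + 52*(-517)) + 284925 = (-62325 + 267289 - 26884) + 284925 = 178080 + 284925 = 463005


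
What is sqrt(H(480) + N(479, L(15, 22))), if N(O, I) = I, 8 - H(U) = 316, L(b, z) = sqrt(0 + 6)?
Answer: sqrt(-308 + sqrt(6)) ≈ 17.48*I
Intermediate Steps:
L(b, z) = sqrt(6)
H(U) = -308 (H(U) = 8 - 1*316 = 8 - 316 = -308)
sqrt(H(480) + N(479, L(15, 22))) = sqrt(-308 + sqrt(6))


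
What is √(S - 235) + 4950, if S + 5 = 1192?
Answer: 4950 + 2*√238 ≈ 4980.9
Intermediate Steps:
S = 1187 (S = -5 + 1192 = 1187)
√(S - 235) + 4950 = √(1187 - 235) + 4950 = √952 + 4950 = 2*√238 + 4950 = 4950 + 2*√238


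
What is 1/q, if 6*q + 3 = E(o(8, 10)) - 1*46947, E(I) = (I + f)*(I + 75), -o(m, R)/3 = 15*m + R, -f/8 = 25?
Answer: 1/23150 ≈ 4.3197e-5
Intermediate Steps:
f = -200 (f = -8*25 = -200)
o(m, R) = -45*m - 3*R (o(m, R) = -3*(15*m + R) = -3*(R + 15*m) = -45*m - 3*R)
E(I) = (-200 + I)*(75 + I) (E(I) = (I - 200)*(I + 75) = (-200 + I)*(75 + I))
q = 23150 (q = -½ + ((-15000 + (-45*8 - 3*10)² - 125*(-45*8 - 3*10)) - 1*46947)/6 = -½ + ((-15000 + (-360 - 30)² - 125*(-360 - 30)) - 46947)/6 = -½ + ((-15000 + (-390)² - 125*(-390)) - 46947)/6 = -½ + ((-15000 + 152100 + 48750) - 46947)/6 = -½ + (185850 - 46947)/6 = -½ + (⅙)*138903 = -½ + 46301/2 = 23150)
1/q = 1/23150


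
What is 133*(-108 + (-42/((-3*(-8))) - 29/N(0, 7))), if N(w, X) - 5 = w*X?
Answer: -307363/20 ≈ -15368.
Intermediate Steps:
N(w, X) = 5 + X*w (N(w, X) = 5 + w*X = 5 + X*w)
133*(-108 + (-42/((-3*(-8))) - 29/N(0, 7))) = 133*(-108 + (-42/((-3*(-8))) - 29/(5 + 7*0))) = 133*(-108 + (-42/24 - 29/(5 + 0))) = 133*(-108 + (-42*1/24 - 29/5)) = 133*(-108 + (-7/4 - 29*⅕)) = 133*(-108 + (-7/4 - 29/5)) = 133*(-108 - 151/20) = 133*(-2311/20) = -307363/20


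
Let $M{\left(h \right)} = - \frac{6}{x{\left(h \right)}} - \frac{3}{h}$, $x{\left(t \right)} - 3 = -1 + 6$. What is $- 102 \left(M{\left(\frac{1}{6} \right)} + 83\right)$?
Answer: $- \frac{13107}{2} \approx -6553.5$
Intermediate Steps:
$x{\left(t \right)} = 8$ ($x{\left(t \right)} = 3 + \left(-1 + 6\right) = 3 + 5 = 8$)
$M{\left(h \right)} = - \frac{3}{4} - \frac{3}{h}$ ($M{\left(h \right)} = - \frac{6}{8} - \frac{3}{h} = \left(-6\right) \frac{1}{8} - \frac{3}{h} = - \frac{3}{4} - \frac{3}{h}$)
$- 102 \left(M{\left(\frac{1}{6} \right)} + 83\right) = - 102 \left(\left(- \frac{3}{4} - \frac{3}{\frac{1}{6}}\right) + 83\right) = - 102 \left(\left(- \frac{3}{4} - 3 \frac{1}{\frac{1}{6}}\right) + 83\right) = - 102 \left(\left(- \frac{3}{4} - 18\right) + 83\right) = - 102 \left(- \frac{75}{4} + 83\right) = \left(-102\right) \frac{257}{4} = - \frac{13107}{2}$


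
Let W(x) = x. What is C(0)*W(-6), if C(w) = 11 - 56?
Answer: 270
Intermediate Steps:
C(w) = -45
C(0)*W(-6) = -45*(-6) = 270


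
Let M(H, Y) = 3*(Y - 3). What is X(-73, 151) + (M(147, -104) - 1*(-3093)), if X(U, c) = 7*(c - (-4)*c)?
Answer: 8057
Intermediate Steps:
M(H, Y) = -9 + 3*Y (M(H, Y) = 3*(-3 + Y) = -9 + 3*Y)
X(U, c) = 35*c (X(U, c) = 7*(c + 4*c) = 7*(5*c) = 35*c)
X(-73, 151) + (M(147, -104) - 1*(-3093)) = 35*151 + ((-9 + 3*(-104)) - 1*(-3093)) = 5285 + ((-9 - 312) + 3093) = 5285 + (-321 + 3093) = 5285 + 2772 = 8057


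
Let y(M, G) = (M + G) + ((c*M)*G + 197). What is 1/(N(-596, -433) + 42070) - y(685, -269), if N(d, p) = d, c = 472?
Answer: 3607096096359/41474 ≈ 8.6972e+7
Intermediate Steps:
y(M, G) = 197 + G + M + 472*G*M (y(M, G) = (M + G) + ((472*M)*G + 197) = (G + M) + (472*G*M + 197) = (G + M) + (197 + 472*G*M) = 197 + G + M + 472*G*M)
1/(N(-596, -433) + 42070) - y(685, -269) = 1/(-596 + 42070) - (197 - 269 + 685 + 472*(-269)*685) = 1/41474 - (197 - 269 + 685 - 86973080) = 1/41474 - 1*(-86972467) = 1/41474 + 86972467 = 3607096096359/41474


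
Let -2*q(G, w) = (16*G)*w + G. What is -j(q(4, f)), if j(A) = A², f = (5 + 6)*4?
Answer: -1988100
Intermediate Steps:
f = 44 (f = 11*4 = 44)
q(G, w) = -G/2 - 8*G*w (q(G, w) = -((16*G)*w + G)/2 = -(16*G*w + G)/2 = -(G + 16*G*w)/2 = -G/2 - 8*G*w)
-j(q(4, f)) = -(-½*4*(1 + 16*44))² = -(-½*4*(1 + 704))² = -(-½*4*705)² = -1*(-1410)² = -1*1988100 = -1988100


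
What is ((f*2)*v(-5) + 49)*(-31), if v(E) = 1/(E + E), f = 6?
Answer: -7409/5 ≈ -1481.8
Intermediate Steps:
v(E) = 1/(2*E)
((f*2)*v(-5) + 49)*(-31) = ((6*2)*((½)/(-5)) + 49)*(-31) = (12*((½)*(-⅕)) + 49)*(-31) = (12*(-⅒) + 49)*(-31) = (-6/5 + 49)*(-31) = (239/5)*(-31) = -7409/5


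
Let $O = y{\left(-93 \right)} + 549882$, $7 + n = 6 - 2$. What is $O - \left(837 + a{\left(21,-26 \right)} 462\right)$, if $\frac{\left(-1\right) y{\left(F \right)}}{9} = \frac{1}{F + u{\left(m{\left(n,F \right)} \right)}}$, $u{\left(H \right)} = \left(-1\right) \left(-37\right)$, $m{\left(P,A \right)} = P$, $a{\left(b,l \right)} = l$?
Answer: $\frac{31419201}{56} \approx 5.6106 \cdot 10^{5}$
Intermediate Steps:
$n = -3$ ($n = -7 + \left(6 - 2\right) = -7 + 4 = -3$)
$u{\left(H \right)} = 37$
$y{\left(F \right)} = - \frac{9}{37 + F}$ ($y{\left(F \right)} = - \frac{9}{F + 37} = - \frac{9}{37 + F}$)
$O = \frac{30793401}{56}$ ($O = - \frac{9}{37 - 93} + 549882 = - \frac{9}{-56} + 549882 = \left(-9\right) \left(- \frac{1}{56}\right) + 549882 = \frac{9}{56} + 549882 = \frac{30793401}{56} \approx 5.4988 \cdot 10^{5}$)
$O - \left(837 + a{\left(21,-26 \right)} 462\right) = \frac{30793401}{56} - \left(837 - 12012\right) = \frac{30793401}{56} - -11175 = \frac{30793401}{56} + 11175 = \frac{31419201}{56}$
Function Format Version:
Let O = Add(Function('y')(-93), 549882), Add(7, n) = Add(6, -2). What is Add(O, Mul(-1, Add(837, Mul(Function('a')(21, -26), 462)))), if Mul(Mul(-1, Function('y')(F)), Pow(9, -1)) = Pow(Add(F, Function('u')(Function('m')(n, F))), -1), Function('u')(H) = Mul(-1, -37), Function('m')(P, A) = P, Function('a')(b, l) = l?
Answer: Rational(31419201, 56) ≈ 5.6106e+5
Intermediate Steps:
n = -3 (n = Add(-7, Add(6, -2)) = Add(-7, 4) = -3)
Function('u')(H) = 37
Function('y')(F) = Mul(-9, Pow(Add(37, F), -1)) (Function('y')(F) = Mul(-9, Pow(Add(F, 37), -1)) = Mul(-9, Pow(Add(37, F), -1)))
O = Rational(30793401, 56) (O = Add(Mul(-9, Pow(Add(37, -93), -1)), 549882) = Add(Mul(-9, Pow(-56, -1)), 549882) = Add(Mul(-9, Rational(-1, 56)), 549882) = Add(Rational(9, 56), 549882) = Rational(30793401, 56) ≈ 5.4988e+5)
Add(O, Mul(-1, Add(837, Mul(Function('a')(21, -26), 462)))) = Add(Rational(30793401, 56), Mul(-1, Add(837, Mul(-26, 462)))) = Add(Rational(30793401, 56), Mul(-1, Add(837, -12012))) = Add(Rational(30793401, 56), Mul(-1, -11175)) = Add(Rational(30793401, 56), 11175) = Rational(31419201, 56)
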